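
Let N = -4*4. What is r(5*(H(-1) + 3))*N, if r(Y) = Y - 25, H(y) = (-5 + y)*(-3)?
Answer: -1280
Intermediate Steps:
H(y) = 15 - 3*y
r(Y) = -25 + Y
N = -16
r(5*(H(-1) + 3))*N = (-25 + 5*((15 - 3*(-1)) + 3))*(-16) = (-25 + 5*((15 + 3) + 3))*(-16) = (-25 + 5*(18 + 3))*(-16) = (-25 + 5*21)*(-16) = (-25 + 105)*(-16) = 80*(-16) = -1280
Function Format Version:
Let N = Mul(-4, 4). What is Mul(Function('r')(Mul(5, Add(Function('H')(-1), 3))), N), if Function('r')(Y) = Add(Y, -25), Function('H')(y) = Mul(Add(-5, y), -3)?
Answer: -1280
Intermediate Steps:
Function('H')(y) = Add(15, Mul(-3, y))
Function('r')(Y) = Add(-25, Y)
N = -16
Mul(Function('r')(Mul(5, Add(Function('H')(-1), 3))), N) = Mul(Add(-25, Mul(5, Add(Add(15, Mul(-3, -1)), 3))), -16) = Mul(Add(-25, Mul(5, Add(Add(15, 3), 3))), -16) = Mul(Add(-25, Mul(5, Add(18, 3))), -16) = Mul(Add(-25, Mul(5, 21)), -16) = Mul(Add(-25, 105), -16) = Mul(80, -16) = -1280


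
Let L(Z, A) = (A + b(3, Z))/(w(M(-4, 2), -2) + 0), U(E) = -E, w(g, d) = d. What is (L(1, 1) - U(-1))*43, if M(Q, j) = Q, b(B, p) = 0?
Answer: -129/2 ≈ -64.500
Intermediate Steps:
L(Z, A) = -A/2 (L(Z, A) = (A + 0)/(-2 + 0) = A/(-2) = A*(-½) = -A/2)
(L(1, 1) - U(-1))*43 = (-½*1 - (-1)*(-1))*43 = (-½ - 1*1)*43 = (-½ - 1)*43 = -3/2*43 = -129/2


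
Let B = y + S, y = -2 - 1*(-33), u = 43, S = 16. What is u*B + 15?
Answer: 2036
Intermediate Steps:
y = 31 (y = -2 + 33 = 31)
B = 47 (B = 31 + 16 = 47)
u*B + 15 = 43*47 + 15 = 2021 + 15 = 2036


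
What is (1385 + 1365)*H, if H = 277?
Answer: 761750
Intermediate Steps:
(1385 + 1365)*H = (1385 + 1365)*277 = 2750*277 = 761750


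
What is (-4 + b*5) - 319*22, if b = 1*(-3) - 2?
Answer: -7047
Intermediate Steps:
b = -5 (b = -3 - 2 = -5)
(-4 + b*5) - 319*22 = (-4 - 5*5) - 319*22 = (-4 - 25) - 7018 = -29 - 7018 = -7047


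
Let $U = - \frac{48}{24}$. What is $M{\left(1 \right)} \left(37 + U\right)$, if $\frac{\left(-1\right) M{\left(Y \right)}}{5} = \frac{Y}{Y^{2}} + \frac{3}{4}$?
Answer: $- \frac{1225}{4} \approx -306.25$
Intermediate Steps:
$U = -2$ ($U = \left(-48\right) \frac{1}{24} = -2$)
$M{\left(Y \right)} = - \frac{15}{4} - \frac{5}{Y}$ ($M{\left(Y \right)} = - 5 \left(\frac{Y}{Y^{2}} + \frac{3}{4}\right) = - 5 \left(\frac{Y}{Y^{2}} + 3 \cdot \frac{1}{4}\right) = - 5 \left(\frac{1}{Y} + \frac{3}{4}\right) = - 5 \left(\frac{3}{4} + \frac{1}{Y}\right) = - \frac{15}{4} - \frac{5}{Y}$)
$M{\left(1 \right)} \left(37 + U\right) = \left(- \frac{15}{4} - \frac{5}{1}\right) \left(37 - 2\right) = \left(- \frac{15}{4} - 5\right) 35 = \left(- \frac{35}{4}\right) 35 = - \frac{1225}{4}$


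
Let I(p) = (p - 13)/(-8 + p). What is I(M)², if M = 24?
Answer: 121/256 ≈ 0.47266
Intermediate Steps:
I(p) = (-13 + p)/(-8 + p)
I(M)² = ((-13 + 24)/(-8 + 24))² = (11/16)² = 121/256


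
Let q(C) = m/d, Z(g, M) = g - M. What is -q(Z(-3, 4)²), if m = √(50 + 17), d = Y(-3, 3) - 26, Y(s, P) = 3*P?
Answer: √67/17 ≈ 0.48149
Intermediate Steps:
d = -17 (d = 3*3 - 26 = 9 - 26 = -17)
m = √67 ≈ 8.1853
q(C) = -√67/17 (q(C) = √67/(-17) = √67*(-1/17) = -√67/17)
-q(Z(-3, 4)²) = -(-1)*√67/17 = √67/17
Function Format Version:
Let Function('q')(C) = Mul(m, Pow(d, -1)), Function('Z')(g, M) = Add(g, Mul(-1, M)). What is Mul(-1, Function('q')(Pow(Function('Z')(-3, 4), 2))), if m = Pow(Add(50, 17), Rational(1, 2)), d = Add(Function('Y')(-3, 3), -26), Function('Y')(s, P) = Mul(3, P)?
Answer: Mul(Rational(1, 17), Pow(67, Rational(1, 2))) ≈ 0.48149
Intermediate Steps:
d = -17 (d = Add(Mul(3, 3), -26) = Add(9, -26) = -17)
m = Pow(67, Rational(1, 2)) ≈ 8.1853
Function('q')(C) = Mul(Rational(-1, 17), Pow(67, Rational(1, 2))) (Function('q')(C) = Mul(Pow(67, Rational(1, 2)), Pow(-17, -1)) = Mul(Pow(67, Rational(1, 2)), Rational(-1, 17)) = Mul(Rational(-1, 17), Pow(67, Rational(1, 2))))
Mul(-1, Function('q')(Pow(Function('Z')(-3, 4), 2))) = Mul(-1, Mul(Rational(-1, 17), Pow(67, Rational(1, 2)))) = Mul(Rational(1, 17), Pow(67, Rational(1, 2)))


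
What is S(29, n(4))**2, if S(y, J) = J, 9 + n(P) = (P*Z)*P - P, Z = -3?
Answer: 3721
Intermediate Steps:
n(P) = -9 - P - 3*P**2 (n(P) = -9 + ((P*(-3))*P - P) = -9 + ((-3*P)*P - P) = -9 + (-3*P**2 - P) = -9 + (-P - 3*P**2) = -9 - P - 3*P**2)
S(29, n(4))**2 = (-9 - 1*4 - 3*4**2)**2 = (-9 - 4 - 3*16)**2 = (-9 - 4 - 48)**2 = (-61)**2 = 3721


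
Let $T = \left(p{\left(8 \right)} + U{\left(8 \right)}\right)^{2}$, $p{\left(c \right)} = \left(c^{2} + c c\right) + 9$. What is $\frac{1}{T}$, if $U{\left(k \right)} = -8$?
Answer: $\frac{1}{16641} \approx 6.0093 \cdot 10^{-5}$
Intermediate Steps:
$p{\left(c \right)} = 9 + 2 c^{2}$ ($p{\left(c \right)} = \left(c^{2} + c^{2}\right) + 9 = 2 c^{2} + 9 = 9 + 2 c^{2}$)
$T = 16641$ ($T = \left(\left(9 + 2 \cdot 8^{2}\right) - 8\right)^{2} = \left(\left(9 + 2 \cdot 64\right) - 8\right)^{2} = \left(\left(9 + 128\right) - 8\right)^{2} = \left(137 - 8\right)^{2} = 129^{2} = 16641$)
$\frac{1}{T} = \frac{1}{16641}$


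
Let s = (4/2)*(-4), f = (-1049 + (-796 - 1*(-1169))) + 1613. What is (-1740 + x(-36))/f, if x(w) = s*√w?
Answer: -1740/937 - 48*I/937 ≈ -1.857 - 0.051227*I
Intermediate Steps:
f = 937 (f = (-1049 + (-796 + 1169)) + 1613 = (-1049 + 373) + 1613 = -676 + 1613 = 937)
s = -8 (s = (4*(½))*(-4) = 2*(-4) = -8)
x(w) = -8*√w
(-1740 + x(-36))/f = (-1740 - 48*I)/937 = (-1740 - 48*I)*(1/937) = -1740/937 - 48*I/937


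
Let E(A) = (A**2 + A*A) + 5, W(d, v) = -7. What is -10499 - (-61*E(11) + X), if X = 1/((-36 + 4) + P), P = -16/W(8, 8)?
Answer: 950151/208 ≈ 4568.0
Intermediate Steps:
P = 16/7 (P = -16/(-7) = -16*(-1/7) = 16/7 ≈ 2.2857)
X = -7/208 (X = 1/((-36 + 4) + 16/7) = 1/(-32 + 16/7) = 1/(-208/7) = -7/208 ≈ -0.033654)
E(A) = 5 + 2*A**2 (E(A) = (A**2 + A**2) + 5 = 2*A**2 + 5 = 5 + 2*A**2)
-10499 - (-61*E(11) + X) = -10499 - (-61*(5 + 2*11**2) - 7/208) = -10499 - (-61*(5 + 2*121) - 7/208) = -10499 - (-61*(5 + 242) - 7/208) = -10499 - (-61*247 - 7/208) = -10499 - (-15067 - 7/208) = -10499 - 1*(-3133943/208) = -10499 + 3133943/208 = 950151/208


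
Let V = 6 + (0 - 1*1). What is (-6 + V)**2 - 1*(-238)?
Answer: 239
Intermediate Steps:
V = 5 (V = 6 + (0 - 1) = 6 - 1 = 5)
(-6 + V)**2 - 1*(-238) = (-6 + 5)**2 - 1*(-238) = (-1)**2 + 238 = 1 + 238 = 239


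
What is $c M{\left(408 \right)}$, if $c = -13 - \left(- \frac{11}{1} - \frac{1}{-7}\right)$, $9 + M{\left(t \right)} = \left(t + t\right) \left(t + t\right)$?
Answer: $-1426815$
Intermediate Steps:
$M{\left(t \right)} = -9 + 4 t^{2}$ ($M{\left(t \right)} = -9 + \left(t + t\right) \left(t + t\right) = -9 + 2 t 2 t = -9 + 4 t^{2}$)
$c = - \frac{15}{7}$ ($c = -13 - \left(\left(-11\right) 1 - - \frac{1}{7}\right) = -13 - \left(-11 + \frac{1}{7}\right) = -13 - - \frac{76}{7} = -13 + \frac{76}{7} = - \frac{15}{7} \approx -2.1429$)
$c M{\left(408 \right)} = - \frac{15 \left(-9 + 4 \cdot 408^{2}\right)}{7} = - \frac{15 \left(-9 + 4 \cdot 166464\right)}{7} = - \frac{15 \left(-9 + 665856\right)}{7} = \left(- \frac{15}{7}\right) 665847 = -1426815$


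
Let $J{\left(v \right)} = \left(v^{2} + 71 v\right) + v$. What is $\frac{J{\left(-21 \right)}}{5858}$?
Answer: $- \frac{1071}{5858} \approx -0.18283$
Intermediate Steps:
$J{\left(v \right)} = v^{2} + 72 v$
$\frac{J{\left(-21 \right)}}{5858} = \frac{\left(-21\right) \left(72 - 21\right)}{5858} = \left(-21\right) 51 \cdot \frac{1}{5858} = \left(-1071\right) \frac{1}{5858} = - \frac{1071}{5858}$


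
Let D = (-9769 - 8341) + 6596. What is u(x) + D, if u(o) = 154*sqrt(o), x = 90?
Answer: -11514 + 462*sqrt(10) ≈ -10053.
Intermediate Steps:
D = -11514 (D = -18110 + 6596 = -11514)
u(x) + D = 154*sqrt(90) - 11514 = 154*(3*sqrt(10)) - 11514 = 462*sqrt(10) - 11514 = -11514 + 462*sqrt(10)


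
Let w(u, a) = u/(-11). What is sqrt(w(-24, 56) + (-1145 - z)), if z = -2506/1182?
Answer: I*sqrt(48209322678)/6501 ≈ 33.774*I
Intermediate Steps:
z = -1253/591 (z = -2506*1/1182 = -1253/591 ≈ -2.1201)
w(u, a) = -u/11 (w(u, a) = u*(-1/11) = -u/11)
sqrt(w(-24, 56) + (-1145 - z)) = sqrt(-1/11*(-24) + (-1145 - 1*(-1253/591))) = sqrt(24/11 + (-1145 + 1253/591)) = sqrt(24/11 - 675442/591) = sqrt(-7415678/6501) = I*sqrt(48209322678)/6501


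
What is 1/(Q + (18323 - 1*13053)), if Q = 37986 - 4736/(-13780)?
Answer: 3445/149018104 ≈ 2.3118e-5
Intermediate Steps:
Q = 130862954/3445 (Q = 37986 - 4736*(-1/13780) = 37986 + 1184/3445 = 130862954/3445 ≈ 37986.)
1/(Q + (18323 - 1*13053)) = 1/(130862954/3445 + (18323 - 1*13053)) = 1/(130862954/3445 + (18323 - 13053)) = 1/(130862954/3445 + 5270) = 1/(149018104/3445) = 3445/149018104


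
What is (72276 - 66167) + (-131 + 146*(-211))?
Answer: -24828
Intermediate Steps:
(72276 - 66167) + (-131 + 146*(-211)) = 6109 + (-131 - 30806) = 6109 - 30937 = -24828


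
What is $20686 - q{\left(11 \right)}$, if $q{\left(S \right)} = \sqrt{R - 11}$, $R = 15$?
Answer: $20684$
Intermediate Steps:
$q{\left(S \right)} = 2$ ($q{\left(S \right)} = \sqrt{15 - 11} = \sqrt{4} = 2$)
$20686 - q{\left(11 \right)} = 20686 - 2 = 20684$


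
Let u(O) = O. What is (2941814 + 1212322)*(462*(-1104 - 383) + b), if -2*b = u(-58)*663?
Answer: -2773994934312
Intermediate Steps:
b = 19227 (b = -(-29)*663 = -1/2*(-38454) = 19227)
(2941814 + 1212322)*(462*(-1104 - 383) + b) = (2941814 + 1212322)*(462*(-1104 - 383) + 19227) = 4154136*(462*(-1487) + 19227) = 4154136*(-686994 + 19227) = 4154136*(-667767) = -2773994934312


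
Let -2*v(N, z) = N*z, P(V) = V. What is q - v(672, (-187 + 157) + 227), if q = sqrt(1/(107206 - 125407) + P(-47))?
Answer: 66192 + 2*I*sqrt(3892502262)/18201 ≈ 66192.0 + 6.8557*I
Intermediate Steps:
q = 2*I*sqrt(3892502262)/18201 (q = sqrt(1/(107206 - 125407) - 47) = sqrt(1/(-18201) - 47) = sqrt(-1/18201 - 47) = sqrt(-855448/18201) = 2*I*sqrt(3892502262)/18201 ≈ 6.8557*I)
v(N, z) = -N*z/2
q - v(672, (-187 + 157) + 227) = 2*I*sqrt(3892502262)/18201 - (-1)*672*((-187 + 157) + 227)/2 = 2*I*sqrt(3892502262)/18201 - (-1)*672*(-30 + 227)/2 = 2*I*sqrt(3892502262)/18201 - (-1)*672*197/2 = 2*I*sqrt(3892502262)/18201 - 1*(-66192) = 2*I*sqrt(3892502262)/18201 + 66192 = 66192 + 2*I*sqrt(3892502262)/18201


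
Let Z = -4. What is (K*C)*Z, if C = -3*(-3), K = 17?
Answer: -612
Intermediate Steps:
C = 9
(K*C)*Z = (17*9)*(-4) = 153*(-4) = -612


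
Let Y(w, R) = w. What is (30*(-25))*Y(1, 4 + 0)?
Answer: -750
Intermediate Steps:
(30*(-25))*Y(1, 4 + 0) = (30*(-25))*1 = -750*1 = -750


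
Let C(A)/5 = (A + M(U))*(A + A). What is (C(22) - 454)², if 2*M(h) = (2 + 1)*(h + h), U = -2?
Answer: 9400356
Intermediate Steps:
M(h) = 3*h (M(h) = ((2 + 1)*(h + h))/2 = (3*(2*h))/2 = (6*h)/2 = 3*h)
C(A) = 10*A*(-6 + A) (C(A) = 5*((A + 3*(-2))*(A + A)) = 5*((A - 6)*(2*A)) = 5*((-6 + A)*(2*A)) = 5*(2*A*(-6 + A)) = 10*A*(-6 + A))
(C(22) - 454)² = (10*22*(-6 + 22) - 454)² = (10*22*16 - 454)² = (3520 - 454)² = 3066² = 9400356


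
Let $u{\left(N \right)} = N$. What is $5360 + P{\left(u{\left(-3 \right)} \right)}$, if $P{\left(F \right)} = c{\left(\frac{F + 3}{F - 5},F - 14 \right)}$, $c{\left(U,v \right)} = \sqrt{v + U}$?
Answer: $5360 + i \sqrt{17} \approx 5360.0 + 4.1231 i$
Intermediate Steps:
$c{\left(U,v \right)} = \sqrt{U + v}$
$P{\left(F \right)} = \sqrt{-14 + F + \frac{3 + F}{-5 + F}}$ ($P{\left(F \right)} = \sqrt{\frac{F + 3}{F - 5} + \left(F - 14\right)} = \sqrt{\frac{3 + F}{-5 + F} + \left(-14 + F\right)} = \sqrt{-14 + F + \frac{3 + F}{-5 + F}}$)
$5360 + P{\left(u{\left(-3 \right)} \right)} = 5360 + \sqrt{\frac{73 + \left(-3\right)^{2} - -54}{-5 - 3}} = 5360 + \sqrt{\frac{73 + 9 + 54}{-8}} = 5360 + \sqrt{\left(- \frac{1}{8}\right) 136} = 5360 + \sqrt{-17} = 5360 + i \sqrt{17}$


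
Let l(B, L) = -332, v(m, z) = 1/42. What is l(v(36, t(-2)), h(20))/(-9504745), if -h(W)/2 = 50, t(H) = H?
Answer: 4/114515 ≈ 3.4930e-5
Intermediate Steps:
h(W) = -100 (h(W) = -2*50 = -100)
v(m, z) = 1/42
l(v(36, t(-2)), h(20))/(-9504745) = -332/(-9504745) = -332*(-1/9504745) = 4/114515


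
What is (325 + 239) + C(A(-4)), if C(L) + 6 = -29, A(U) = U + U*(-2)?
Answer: 529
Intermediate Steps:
A(U) = -U (A(U) = U - 2*U = -U)
C(L) = -35 (C(L) = -6 - 29 = -35)
(325 + 239) + C(A(-4)) = (325 + 239) - 35 = 564 - 35 = 529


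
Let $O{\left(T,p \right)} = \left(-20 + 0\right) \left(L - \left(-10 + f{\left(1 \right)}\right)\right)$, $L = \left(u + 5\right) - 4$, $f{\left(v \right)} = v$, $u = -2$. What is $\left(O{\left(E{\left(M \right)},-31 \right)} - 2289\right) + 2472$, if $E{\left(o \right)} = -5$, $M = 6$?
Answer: $23$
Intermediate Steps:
$L = -1$ ($L = \left(-2 + 5\right) - 4 = 3 - 4 = -1$)
$O{\left(T,p \right)} = -160$ ($O{\left(T,p \right)} = \left(-20 + 0\right) \left(-1 + \left(10 - 1\right)\right) = - 20 \left(-1 + \left(10 - 1\right)\right) = - 20 \left(-1 + 9\right) = \left(-20\right) 8 = -160$)
$\left(O{\left(E{\left(M \right)},-31 \right)} - 2289\right) + 2472 = \left(-160 - 2289\right) + 2472 = -2449 + 2472 = 23$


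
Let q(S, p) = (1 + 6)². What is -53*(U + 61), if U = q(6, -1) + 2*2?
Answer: -6042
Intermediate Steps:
q(S, p) = 49 (q(S, p) = 7² = 49)
U = 53 (U = 49 + 2*2 = 49 + 4 = 53)
-53*(U + 61) = -53*(53 + 61) = -53*114 = -6042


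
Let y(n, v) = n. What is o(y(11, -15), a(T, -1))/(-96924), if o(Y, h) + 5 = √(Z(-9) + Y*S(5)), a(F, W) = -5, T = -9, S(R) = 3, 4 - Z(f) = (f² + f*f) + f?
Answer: 5/96924 - I*√29/48462 ≈ 5.1587e-5 - 0.00011112*I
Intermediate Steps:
Z(f) = 4 - f - 2*f² (Z(f) = 4 - ((f² + f*f) + f) = 4 - ((f² + f²) + f) = 4 - (2*f² + f) = 4 - (f + 2*f²) = 4 + (-f - 2*f²) = 4 - f - 2*f²)
o(Y, h) = -5 + √(-149 + 3*Y) (o(Y, h) = -5 + √((4 - 1*(-9) - 2*(-9)²) + Y*3) = -5 + √((4 + 9 - 2*81) + 3*Y) = -5 + √((4 + 9 - 162) + 3*Y) = -5 + √(-149 + 3*Y))
o(y(11, -15), a(T, -1))/(-96924) = (-5 + √(-149 + 3*11))/(-96924) = (-5 + √(-149 + 33))*(-1/96924) = (-5 + √(-116))*(-1/96924) = (-5 + 2*I*√29)*(-1/96924) = 5/96924 - I*√29/48462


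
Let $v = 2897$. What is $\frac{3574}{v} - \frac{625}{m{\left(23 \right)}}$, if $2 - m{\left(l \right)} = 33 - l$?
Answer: $\frac{1839217}{23176} \approx 79.359$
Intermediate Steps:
$m{\left(l \right)} = -31 + l$ ($m{\left(l \right)} = 2 - \left(33 - l\right) = 2 + \left(-33 + l\right) = -31 + l$)
$\frac{3574}{v} - \frac{625}{m{\left(23 \right)}} = \frac{3574}{2897} - \frac{625}{-31 + 23} = 3574 \cdot \frac{1}{2897} - \frac{625}{-8} = \frac{3574}{2897} - - \frac{625}{8} = \frac{3574}{2897} + \frac{625}{8} = \frac{1839217}{23176}$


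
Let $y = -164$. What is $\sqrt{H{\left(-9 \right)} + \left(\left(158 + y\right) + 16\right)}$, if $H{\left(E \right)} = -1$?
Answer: $3$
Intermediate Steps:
$\sqrt{H{\left(-9 \right)} + \left(\left(158 + y\right) + 16\right)} = \sqrt{-1 + \left(\left(158 - 164\right) + 16\right)} = \sqrt{-1 + \left(-6 + 16\right)} = \sqrt{-1 + 10} = \sqrt{9} = 3$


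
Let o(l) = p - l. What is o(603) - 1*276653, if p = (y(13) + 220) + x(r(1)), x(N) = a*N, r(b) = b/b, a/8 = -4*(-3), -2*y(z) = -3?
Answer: -553877/2 ≈ -2.7694e+5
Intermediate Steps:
y(z) = 3/2 (y(z) = -½*(-3) = 3/2)
a = 96 (a = 8*(-4*(-3)) = 8*(-1*(-12)) = 8*12 = 96)
r(b) = 1
x(N) = 96*N
p = 635/2 (p = (3/2 + 220) + 96*1 = 443/2 + 96 = 635/2 ≈ 317.50)
o(l) = 635/2 - l
o(603) - 1*276653 = (635/2 - 1*603) - 1*276653 = (635/2 - 603) - 276653 = -571/2 - 276653 = -553877/2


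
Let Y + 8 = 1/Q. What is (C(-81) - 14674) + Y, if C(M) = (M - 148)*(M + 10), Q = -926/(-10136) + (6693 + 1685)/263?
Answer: 67152315805/42581473 ≈ 1577.0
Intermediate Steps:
Q = 42581473/1332884 (Q = -926*(-1/10136) + 8378*(1/263) = 463/5068 + 8378/263 = 42581473/1332884 ≈ 31.947)
Y = -339318900/42581473 (Y = -8 + 1/(42581473/1332884) = -8 + 1332884/42581473 = -339318900/42581473 ≈ -7.9687)
C(M) = (-148 + M)*(10 + M)
(C(-81) - 14674) + Y = ((-1480 + (-81)**2 - 138*(-81)) - 14674) - 339318900/42581473 = ((-1480 + 6561 + 11178) - 14674) - 339318900/42581473 = (16259 - 14674) - 339318900/42581473 = 1585 - 339318900/42581473 = 67152315805/42581473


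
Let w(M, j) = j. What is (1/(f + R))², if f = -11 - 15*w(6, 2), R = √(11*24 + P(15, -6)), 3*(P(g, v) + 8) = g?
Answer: (41 - 3*√29)⁻² ≈ 0.0016201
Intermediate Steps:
P(g, v) = -8 + g/3
R = 3*√29 (R = √(11*24 + (-8 + (⅓)*15)) = √(264 + (-8 + 5)) = √(264 - 3) = √261 = 3*√29 ≈ 16.155)
f = -41 (f = -11 - 15*2 = -11 - 30 = -41)
(1/(f + R))² = (1/(-41 + 3*√29))² = (-41 + 3*√29)⁻²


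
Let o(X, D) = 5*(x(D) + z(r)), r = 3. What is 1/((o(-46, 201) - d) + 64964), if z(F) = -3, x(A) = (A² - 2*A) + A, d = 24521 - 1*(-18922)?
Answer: 1/222506 ≈ 4.4943e-6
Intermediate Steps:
d = 43443 (d = 24521 + 18922 = 43443)
x(A) = A² - A
o(X, D) = -15 + 5*D*(-1 + D) (o(X, D) = 5*(D*(-1 + D) - 3) = 5*(-3 + D*(-1 + D)) = -15 + 5*D*(-1 + D))
1/((o(-46, 201) - d) + 64964) = 1/(((-15 + 5*201*(-1 + 201)) - 1*43443) + 64964) = 1/(((-15 + 5*201*200) - 43443) + 64964) = 1/(((-15 + 201000) - 43443) + 64964) = 1/((200985 - 43443) + 64964) = 1/(157542 + 64964) = 1/222506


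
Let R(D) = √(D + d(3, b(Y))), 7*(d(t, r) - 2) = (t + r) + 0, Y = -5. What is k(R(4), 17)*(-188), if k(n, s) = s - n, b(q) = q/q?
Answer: -3196 + 188*√322/7 ≈ -2714.1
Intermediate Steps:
b(q) = 1
d(t, r) = 2 + r/7 + t/7 (d(t, r) = 2 + ((t + r) + 0)/7 = 2 + ((r + t) + 0)/7 = 2 + (r + t)/7 = 2 + (r/7 + t/7) = 2 + r/7 + t/7)
R(D) = √(18/7 + D) (R(D) = √(D + (2 + (⅐)*1 + (⅐)*3)) = √(D + (2 + ⅐ + 3/7)) = √(D + 18/7) = √(18/7 + D))
k(R(4), 17)*(-188) = (17 - √(126 + 49*4)/7)*(-188) = (17 - √(126 + 196)/7)*(-188) = (17 - √322/7)*(-188) = -3196 + 188*√322/7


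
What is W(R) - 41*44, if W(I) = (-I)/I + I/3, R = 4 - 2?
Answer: -5413/3 ≈ -1804.3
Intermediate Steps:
R = 2
W(I) = -1 + I/3 (W(I) = -1 + I*(⅓) = -1 + I/3)
W(R) - 41*44 = (-1 + (⅓)*2) - 41*44 = (-1 + ⅔) - 1804 = -⅓ - 1804 = -5413/3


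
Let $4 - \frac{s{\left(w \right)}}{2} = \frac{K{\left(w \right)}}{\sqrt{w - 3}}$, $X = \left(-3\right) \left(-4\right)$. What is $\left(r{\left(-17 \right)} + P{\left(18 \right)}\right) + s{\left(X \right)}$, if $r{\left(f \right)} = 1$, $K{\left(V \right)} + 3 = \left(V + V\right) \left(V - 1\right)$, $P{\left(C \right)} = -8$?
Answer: $-173$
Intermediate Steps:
$K{\left(V \right)} = -3 + 2 V \left(-1 + V\right)$ ($K{\left(V \right)} = -3 + \left(V + V\right) \left(V - 1\right) = -3 + 2 V \left(-1 + V\right)$)
$X = 12$
$s{\left(w \right)} = 8 - \frac{2 \left(-3 - 2 w + 2 w^{2}\right)}{\sqrt{-3 + w}}$ ($s{\left(w \right)} = 8 - 2 \frac{-3 - 2 w + 2 w^{2}}{\sqrt{w - 3}} = 8 - 2 \frac{-3 - 2 w + 2 w^{2}}{\sqrt{-3 + w}} = 8 - \frac{2 \left(-3 - 2 w + 2 w^{2}\right)}{\sqrt{-3 + w}}$)
$\left(r{\left(-17 \right)} + P{\left(18 \right)}\right) + s{\left(X \right)} = \left(1 - 8\right) + \frac{2 \left(3 - 2 \cdot 12^{2} + 2 \cdot 12 + 4 \sqrt{-3 + 12}\right)}{\sqrt{-3 + 12}} = -7 + \frac{2 \left(3 - 288 + 24 + 4 \sqrt{9}\right)}{3} = -7 + 2 \cdot \frac{1}{3} \left(3 - 288 + 24 + 4 \cdot 3\right) = -7 + 2 \cdot \frac{1}{3} \left(3 - 288 + 24 + 12\right) = -7 + 2 \cdot \frac{1}{3} \left(-249\right) = -7 - 166 = -173$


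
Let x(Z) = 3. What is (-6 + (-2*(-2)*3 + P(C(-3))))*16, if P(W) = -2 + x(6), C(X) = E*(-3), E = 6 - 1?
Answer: 112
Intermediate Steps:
E = 5
C(X) = -15 (C(X) = 5*(-3) = -15)
P(W) = 1 (P(W) = -2 + 3 = 1)
(-6 + (-2*(-2)*3 + P(C(-3))))*16 = (-6 + (-2*(-2)*3 + 1))*16 = (-6 + (4*3 + 1))*16 = (-6 + (12 + 1))*16 = (-6 + 13)*16 = 7*16 = 112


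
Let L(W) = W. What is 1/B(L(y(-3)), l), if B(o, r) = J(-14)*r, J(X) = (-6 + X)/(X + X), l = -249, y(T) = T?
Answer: -7/1245 ≈ -0.0056225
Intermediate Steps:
J(X) = (-6 + X)/(2*X) (J(X) = (-6 + X)/((2*X)) = (-6 + X)*(1/(2*X)) = (-6 + X)/(2*X))
B(o, r) = 5*r/7 (B(o, r) = ((½)*(-6 - 14)/(-14))*r = ((½)*(-1/14)*(-20))*r = 5*r/7)
1/B(L(y(-3)), l) = 1/((5/7)*(-249)) = 1/(-1245/7) = -7/1245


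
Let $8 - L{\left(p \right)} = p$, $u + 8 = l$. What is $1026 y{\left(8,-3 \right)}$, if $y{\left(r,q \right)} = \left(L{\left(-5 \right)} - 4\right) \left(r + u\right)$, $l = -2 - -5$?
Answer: $27702$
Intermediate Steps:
$l = 3$ ($l = -2 + 5 = 3$)
$u = -5$ ($u = -8 + 3 = -5$)
$L{\left(p \right)} = 8 - p$
$y{\left(r,q \right)} = -45 + 9 r$ ($y{\left(r,q \right)} = \left(\left(8 - -5\right) - 4\right) \left(r - 5\right) = \left(\left(8 + 5\right) - 4\right) \left(-5 + r\right) = \left(13 - 4\right) \left(-5 + r\right) = 9 \left(-5 + r\right) = -45 + 9 r$)
$1026 y{\left(8,-3 \right)} = 1026 \left(-45 + 9 \cdot 8\right) = 1026 \left(-45 + 72\right) = 1026 \cdot 27 = 27702$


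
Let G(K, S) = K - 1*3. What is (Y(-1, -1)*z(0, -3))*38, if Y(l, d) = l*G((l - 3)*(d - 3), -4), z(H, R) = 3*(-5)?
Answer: 7410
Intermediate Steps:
z(H, R) = -15
G(K, S) = -3 + K (G(K, S) = K - 3 = -3 + K)
Y(l, d) = l*(-3 + (-3 + d)*(-3 + l)) (Y(l, d) = l*(-3 + (l - 3)*(d - 3)) = l*(-3 + (-3 + l)*(-3 + d)) = l*(-3 + (-3 + d)*(-3 + l)))
(Y(-1, -1)*z(0, -3))*38 = (-(6 - 3*(-1) - 3*(-1) - 1*(-1))*(-15))*38 = (-(6 + 3 + 3 + 1)*(-15))*38 = (-1*13*(-15))*38 = -13*(-15)*38 = 195*38 = 7410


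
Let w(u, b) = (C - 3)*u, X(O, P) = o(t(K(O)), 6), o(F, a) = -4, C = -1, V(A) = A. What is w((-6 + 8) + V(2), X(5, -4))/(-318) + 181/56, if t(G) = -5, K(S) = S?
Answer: 29227/8904 ≈ 3.2825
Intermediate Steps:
X(O, P) = -4
w(u, b) = -4*u (w(u, b) = (-1 - 3)*u = -4*u)
w((-6 + 8) + V(2), X(5, -4))/(-318) + 181/56 = -4*((-6 + 8) + 2)/(-318) + 181/56 = -4*(2 + 2)*(-1/318) + 181*(1/56) = -4*4*(-1/318) + 181/56 = -16*(-1/318) + 181/56 = 8/159 + 181/56 = 29227/8904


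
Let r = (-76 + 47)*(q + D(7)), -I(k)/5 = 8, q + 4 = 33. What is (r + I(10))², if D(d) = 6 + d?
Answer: 1582564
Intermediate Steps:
q = 29 (q = -4 + 33 = 29)
I(k) = -40 (I(k) = -5*8 = -40)
r = -1218 (r = (-76 + 47)*(29 + (6 + 7)) = -29*(29 + 13) = -29*42 = -1218)
(r + I(10))² = (-1218 - 40)² = (-1258)² = 1582564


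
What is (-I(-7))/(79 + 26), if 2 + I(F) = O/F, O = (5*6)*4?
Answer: 134/735 ≈ 0.18231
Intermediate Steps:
O = 120 (O = 30*4 = 120)
I(F) = -2 + 120/F
(-I(-7))/(79 + 26) = (-(-2 + 120/(-7)))/(79 + 26) = -(-2 + 120*(-⅐))/105 = -(-2 - 120/7)*(1/105) = -1*(-134/7)*(1/105) = (134/7)*(1/105) = 134/735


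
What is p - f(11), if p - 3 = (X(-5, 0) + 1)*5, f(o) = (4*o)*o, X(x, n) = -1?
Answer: -481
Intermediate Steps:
f(o) = 4*o²
p = 3 (p = 3 + (-1 + 1)*5 = 3 + 0*5 = 3 + 0 = 3)
p - f(11) = 3 - 4*11² = 3 - 4*121 = 3 - 1*484 = 3 - 484 = -481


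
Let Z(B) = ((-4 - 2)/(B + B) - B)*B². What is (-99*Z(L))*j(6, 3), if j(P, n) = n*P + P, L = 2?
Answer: 33264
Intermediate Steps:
j(P, n) = P + P*n (j(P, n) = P*n + P = P + P*n)
Z(B) = B²*(-B - 3/B) (Z(B) = (-6*1/(2*B) - B)*B² = (-3/B - B)*B² = (-B - 3/B)*B² = B²*(-B - 3/B))
(-99*Z(L))*j(6, 3) = (-(-99)*2*(3 + 2²))*(6*(1 + 3)) = (-(-99)*2*(3 + 4))*(6*4) = -(-99)*2*7*24 = -99*(-14)*24 = 1386*24 = 33264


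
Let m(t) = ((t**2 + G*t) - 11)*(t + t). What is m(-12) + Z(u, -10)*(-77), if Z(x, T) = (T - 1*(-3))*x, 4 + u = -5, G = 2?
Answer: -7467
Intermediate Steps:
u = -9 (u = -4 - 5 = -9)
m(t) = 2*t*(-11 + t**2 + 2*t) (m(t) = ((t**2 + 2*t) - 11)*(t + t) = (-11 + t**2 + 2*t)*(2*t) = 2*t*(-11 + t**2 + 2*t))
Z(x, T) = x*(3 + T) (Z(x, T) = (T + 3)*x = (3 + T)*x = x*(3 + T))
m(-12) + Z(u, -10)*(-77) = 2*(-12)*(-11 + (-12)**2 + 2*(-12)) - 9*(3 - 10)*(-77) = 2*(-12)*(-11 + 144 - 24) - 9*(-7)*(-77) = 2*(-12)*109 + 63*(-77) = -2616 - 4851 = -7467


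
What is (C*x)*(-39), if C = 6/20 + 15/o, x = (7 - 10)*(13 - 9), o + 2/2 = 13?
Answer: 3627/5 ≈ 725.40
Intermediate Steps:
o = 12 (o = -1 + 13 = 12)
x = -12 (x = -3*4 = -12)
C = 31/20 (C = 6/20 + 15/12 = 6*(1/20) + 15*(1/12) = 3/10 + 5/4 = 31/20 ≈ 1.5500)
(C*x)*(-39) = ((31/20)*(-12))*(-39) = -93/5*(-39) = 3627/5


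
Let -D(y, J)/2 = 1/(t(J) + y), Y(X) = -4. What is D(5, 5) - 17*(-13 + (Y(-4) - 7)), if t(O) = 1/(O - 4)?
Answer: 1223/3 ≈ 407.67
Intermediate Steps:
t(O) = 1/(-4 + O)
D(y, J) = -2/(y + 1/(-4 + J)) (D(y, J) = -2/(1/(-4 + J) + y) = -2/(y + 1/(-4 + J)))
D(5, 5) - 17*(-13 + (Y(-4) - 7)) = 2*(4 - 1*5)/(1 + 5*(-4 + 5)) - 17*(-13 + (-4 - 7)) = 2*(4 - 5)/(1 + 5*1) - 17*(-13 - 11) = 2*(-1)/(1 + 5) - 17*(-24) = 2*(-1)/6 + 408 = 2*(⅙)*(-1) + 408 = -⅓ + 408 = 1223/3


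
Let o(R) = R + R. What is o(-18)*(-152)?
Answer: 5472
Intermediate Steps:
o(R) = 2*R
o(-18)*(-152) = (2*(-18))*(-152) = -36*(-152) = 5472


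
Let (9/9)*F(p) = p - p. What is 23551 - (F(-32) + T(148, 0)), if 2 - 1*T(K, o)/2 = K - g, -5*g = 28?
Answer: 119271/5 ≈ 23854.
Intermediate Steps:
F(p) = 0 (F(p) = p - p = 0)
g = -28/5 (g = -⅕*28 = -28/5 ≈ -5.6000)
T(K, o) = -36/5 - 2*K (T(K, o) = 4 - 2*(K - 1*(-28/5)) = 4 - 2*(K + 28/5) = 4 - 2*(28/5 + K) = 4 + (-56/5 - 2*K) = -36/5 - 2*K)
23551 - (F(-32) + T(148, 0)) = 23551 - (0 + (-36/5 - 2*148)) = 23551 - (0 + (-36/5 - 296)) = 23551 - (0 - 1516/5) = 23551 - 1*(-1516/5) = 23551 + 1516/5 = 119271/5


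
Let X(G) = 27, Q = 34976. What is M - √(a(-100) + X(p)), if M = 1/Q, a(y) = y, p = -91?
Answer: 1/34976 - I*√73 ≈ 2.8591e-5 - 8.544*I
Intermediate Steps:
M = 1/34976 ≈ 2.8591e-5
M - √(a(-100) + X(p)) = 1/34976 - √(-100 + 27) = 1/34976 - √(-73) = 1/34976 - I*√73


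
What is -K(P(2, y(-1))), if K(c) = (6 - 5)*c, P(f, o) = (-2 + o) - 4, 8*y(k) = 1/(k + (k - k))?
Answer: 49/8 ≈ 6.1250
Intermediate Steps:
y(k) = 1/(8*k) (y(k) = 1/(8*(k + (k - k))) = 1/(8*(k + 0)) = 1/(8*k))
P(f, o) = -6 + o
K(c) = c (K(c) = 1*c = c)
-K(P(2, y(-1))) = -(-6 + (⅛)/(-1)) = -(-6 + (⅛)*(-1)) = -(-6 - ⅛) = -1*(-49/8) = 49/8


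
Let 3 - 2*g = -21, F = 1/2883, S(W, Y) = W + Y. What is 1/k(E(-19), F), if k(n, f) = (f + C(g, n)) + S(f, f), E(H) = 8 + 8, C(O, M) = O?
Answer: 961/11533 ≈ 0.083326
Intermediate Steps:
F = 1/2883 ≈ 0.00034686
g = 12 (g = 3/2 - ½*(-21) = 3/2 + 21/2 = 12)
E(H) = 16
k(n, f) = 12 + 3*f (k(n, f) = (f + 12) + (f + f) = (12 + f) + 2*f = 12 + 3*f)
1/k(E(-19), F) = 1/(12 + 3*(1/2883)) = 1/(12 + 1/961) = 1/(11533/961) = 961/11533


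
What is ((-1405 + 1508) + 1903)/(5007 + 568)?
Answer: 2006/5575 ≈ 0.35982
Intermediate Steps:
((-1405 + 1508) + 1903)/(5007 + 568) = (103 + 1903)/5575 = 2006*(1/5575) = 2006/5575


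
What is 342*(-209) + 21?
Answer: -71457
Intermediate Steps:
342*(-209) + 21 = -71478 + 21 = -71457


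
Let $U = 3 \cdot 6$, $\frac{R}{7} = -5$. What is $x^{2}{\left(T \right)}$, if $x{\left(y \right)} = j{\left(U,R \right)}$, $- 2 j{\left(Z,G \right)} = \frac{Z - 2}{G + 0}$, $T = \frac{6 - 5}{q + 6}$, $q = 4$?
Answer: $\frac{64}{1225} \approx 0.052245$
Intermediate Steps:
$T = \frac{1}{10}$ ($T = \frac{6 - 5}{4 + 6} = 1 \cdot \frac{1}{10} = \frac{1}{10} \approx 0.1$)
$R = -35$ ($R = 7 \left(-5\right) = -35$)
$U = 18$
$j{\left(Z,G \right)} = - \frac{-2 + Z}{2 G}$ ($j{\left(Z,G \right)} = - \frac{\left(Z - 2\right) \frac{1}{G + 0}}{2} = - \frac{\left(-2 + Z\right) \frac{1}{G}}{2} = - \frac{\frac{1}{G} \left(-2 + Z\right)}{2} = - \frac{-2 + Z}{2 G}$)
$x{\left(y \right)} = \frac{8}{35}$ ($x{\left(y \right)} = \frac{2 - 18}{2 \left(-35\right)} = \frac{1}{2} \left(- \frac{1}{35}\right) \left(2 - 18\right) = \frac{1}{2} \left(- \frac{1}{35}\right) \left(-16\right) = \frac{8}{35}$)
$x^{2}{\left(T \right)} = \left(\frac{8}{35}\right)^{2} = \frac{64}{1225}$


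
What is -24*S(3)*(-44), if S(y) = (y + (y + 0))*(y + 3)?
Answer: 38016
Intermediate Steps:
S(y) = 2*y*(3 + y) (S(y) = (y + y)*(3 + y) = (2*y)*(3 + y) = 2*y*(3 + y))
-24*S(3)*(-44) = -48*3*(3 + 3)*(-44) = -48*3*6*(-44) = -24*36*(-44) = -864*(-44) = 38016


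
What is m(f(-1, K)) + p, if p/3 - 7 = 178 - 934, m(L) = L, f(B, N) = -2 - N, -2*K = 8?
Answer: -2245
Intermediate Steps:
K = -4 (K = -½*8 = -4)
p = -2247 (p = 21 + 3*(178 - 934) = 21 + 3*(-756) = 21 - 2268 = -2247)
m(f(-1, K)) + p = (-2 - 1*(-4)) - 2247 = (-2 + 4) - 2247 = 2 - 2247 = -2245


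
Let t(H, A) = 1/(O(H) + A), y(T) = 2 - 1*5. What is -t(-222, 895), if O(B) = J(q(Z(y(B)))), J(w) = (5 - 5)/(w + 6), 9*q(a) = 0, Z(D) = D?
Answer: -1/895 ≈ -0.0011173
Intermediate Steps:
y(T) = -3 (y(T) = 2 - 5 = -3)
q(a) = 0 (q(a) = (⅑)*0 = 0)
J(w) = 0 (J(w) = 0/(6 + w) = 0)
O(B) = 0
t(H, A) = 1/A (t(H, A) = 1/(0 + A) = 1/A)
-t(-222, 895) = -1/895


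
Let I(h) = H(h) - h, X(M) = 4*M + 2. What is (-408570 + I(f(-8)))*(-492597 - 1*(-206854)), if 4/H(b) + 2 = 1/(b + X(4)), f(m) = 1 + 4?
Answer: 5253661368481/45 ≈ 1.1675e+11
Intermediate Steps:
f(m) = 5
X(M) = 2 + 4*M
H(b) = 4/(-2 + 1/(18 + b)) (H(b) = 4/(-2 + 1/(b + (2 + 4*4))) = 4/(-2 + 1/(b + (2 + 16))) = 4/(-2 + 1/(b + 18)) = 4/(-2 + 1/(18 + b)))
I(h) = -h + 4*(-18 - h)/(35 + 2*h) (I(h) = 4*(-18 - h)/(35 + 2*h) - h = -h + 4*(-18 - h)/(35 + 2*h))
(-408570 + I(f(-8)))*(-492597 - 1*(-206854)) = (-408570 + (-72 - 39*5 - 2*5²)/(35 + 2*5))*(-492597 - 1*(-206854)) = (-408570 + (-72 - 195 - 2*25)/(35 + 10))*(-492597 + 206854) = (-408570 + (-72 - 195 - 50)/45)*(-285743) = (-408570 + (1/45)*(-317))*(-285743) = (-408570 - 317/45)*(-285743) = -18385967/45*(-285743) = 5253661368481/45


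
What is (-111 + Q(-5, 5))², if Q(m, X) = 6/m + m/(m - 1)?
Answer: 11162281/900 ≈ 12403.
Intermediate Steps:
Q(m, X) = 6/m + m/(-1 + m)
(-111 + Q(-5, 5))² = (-111 + (-6 + (-5)² + 6*(-5))/((-5)*(-1 - 5)))² = (-111 - ⅕*(-6 + 25 - 30)/(-6))² = (-111 - ⅕*(-⅙)*(-11))² = (-111 - 11/30)² = (-3341/30)² = 11162281/900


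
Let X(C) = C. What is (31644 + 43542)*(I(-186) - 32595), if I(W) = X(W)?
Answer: -2464672266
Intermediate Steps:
I(W) = W
(31644 + 43542)*(I(-186) - 32595) = (31644 + 43542)*(-186 - 32595) = 75186*(-32781) = -2464672266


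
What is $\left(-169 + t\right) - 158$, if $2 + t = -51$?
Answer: $-380$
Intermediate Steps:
$t = -53$ ($t = -2 - 51 = -53$)
$\left(-169 + t\right) - 158 = \left(-169 - 53\right) - 158 = -222 - 158 = -380$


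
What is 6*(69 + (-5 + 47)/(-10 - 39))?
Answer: 2862/7 ≈ 408.86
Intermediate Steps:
6*(69 + (-5 + 47)/(-10 - 39)) = 6*(69 + 42/(-49)) = 6*(69 + 42*(-1/49)) = 6*(69 - 6/7) = 6*(477/7) = 2862/7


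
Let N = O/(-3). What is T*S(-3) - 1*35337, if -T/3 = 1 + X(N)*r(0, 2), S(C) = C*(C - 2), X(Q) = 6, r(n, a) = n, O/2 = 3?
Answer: -35382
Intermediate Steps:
O = 6 (O = 2*3 = 6)
N = -2 (N = 6/(-3) = 6*(-⅓) = -2)
S(C) = C*(-2 + C)
T = -3 (T = -3*(1 + 6*0) = -3*(1 + 0) = -3*1 = -3)
T*S(-3) - 1*35337 = -(-9)*(-2 - 3) - 1*35337 = -(-9)*(-5) - 35337 = -3*15 - 35337 = -45 - 35337 = -35382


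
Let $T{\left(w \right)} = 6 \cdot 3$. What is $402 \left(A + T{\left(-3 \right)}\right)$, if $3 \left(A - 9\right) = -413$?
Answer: $-44488$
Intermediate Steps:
$T{\left(w \right)} = 18$
$A = - \frac{386}{3}$ ($A = 9 + \frac{1}{3} \left(-413\right) = 9 - \frac{413}{3} = - \frac{386}{3} \approx -128.67$)
$402 \left(A + T{\left(-3 \right)}\right) = 402 \left(- \frac{386}{3} + 18\right) = 402 \left(- \frac{332}{3}\right) = -44488$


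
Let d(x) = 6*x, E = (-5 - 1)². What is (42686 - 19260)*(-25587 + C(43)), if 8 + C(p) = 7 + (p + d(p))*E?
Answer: -345580352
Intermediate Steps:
E = 36 (E = (-6)² = 36)
C(p) = -1 + 252*p (C(p) = -8 + (7 + (p + 6*p)*36) = -8 + (7 + (7*p)*36) = -8 + (7 + 252*p) = -1 + 252*p)
(42686 - 19260)*(-25587 + C(43)) = (42686 - 19260)*(-25587 + (-1 + 252*43)) = 23426*(-25587 + (-1 + 10836)) = 23426*(-25587 + 10835) = 23426*(-14752) = -345580352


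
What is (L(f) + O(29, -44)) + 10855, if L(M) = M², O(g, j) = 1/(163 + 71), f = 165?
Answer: 8910721/234 ≈ 38080.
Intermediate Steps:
O(g, j) = 1/234
(L(f) + O(29, -44)) + 10855 = (165² + 1/234) + 10855 = (27225 + 1/234) + 10855 = 6370651/234 + 10855 = 8910721/234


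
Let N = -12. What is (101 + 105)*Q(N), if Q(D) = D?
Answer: -2472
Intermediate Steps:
(101 + 105)*Q(N) = (101 + 105)*(-12) = 206*(-12) = -2472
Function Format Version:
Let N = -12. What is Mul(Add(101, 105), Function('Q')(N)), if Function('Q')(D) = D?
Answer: -2472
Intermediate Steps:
Mul(Add(101, 105), Function('Q')(N)) = Mul(Add(101, 105), -12) = Mul(206, -12) = -2472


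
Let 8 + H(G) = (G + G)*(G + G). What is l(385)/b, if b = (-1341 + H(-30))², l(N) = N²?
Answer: 148225/5067001 ≈ 0.029253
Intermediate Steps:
H(G) = -8 + 4*G² (H(G) = -8 + (G + G)*(G + G) = -8 + (2*G)*(2*G) = -8 + 4*G²)
b = 5067001 (b = (-1341 + (-8 + 4*(-30)²))² = (-1341 + (-8 + 4*900))² = (-1341 + (-8 + 3600))² = (-1341 + 3592)² = 2251² = 5067001)
l(385)/b = 385²/5067001 = 148225*(1/5067001) = 148225/5067001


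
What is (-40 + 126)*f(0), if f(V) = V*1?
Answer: 0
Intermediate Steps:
f(V) = V
(-40 + 126)*f(0) = (-40 + 126)*0 = 86*0 = 0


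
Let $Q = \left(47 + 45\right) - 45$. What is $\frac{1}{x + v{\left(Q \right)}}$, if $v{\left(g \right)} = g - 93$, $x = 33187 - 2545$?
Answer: $\frac{1}{30596} \approx 3.2684 \cdot 10^{-5}$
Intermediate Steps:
$x = 30642$ ($x = 33187 - 2545 = 30642$)
$Q = 47$ ($Q = 92 - 45 = 47$)
$v{\left(g \right)} = -93 + g$
$\frac{1}{x + v{\left(Q \right)}} = \frac{1}{30642 + \left(-93 + 47\right)} = \frac{1}{30642 - 46} = \frac{1}{30596}$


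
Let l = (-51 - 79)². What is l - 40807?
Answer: -23907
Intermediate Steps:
l = 16900 (l = (-130)² = 16900)
l - 40807 = 16900 - 40807 = -23907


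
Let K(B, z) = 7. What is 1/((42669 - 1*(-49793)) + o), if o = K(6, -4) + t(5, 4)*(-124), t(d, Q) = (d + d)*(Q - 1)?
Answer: 1/88749 ≈ 1.1268e-5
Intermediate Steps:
t(d, Q) = 2*d*(-1 + Q) (t(d, Q) = (2*d)*(-1 + Q) = 2*d*(-1 + Q))
o = -3713 (o = 7 + (2*5*(-1 + 4))*(-124) = 7 + (2*5*3)*(-124) = 7 + 30*(-124) = 7 - 3720 = -3713)
1/((42669 - 1*(-49793)) + o) = 1/((42669 - 1*(-49793)) - 3713) = 1/((42669 + 49793) - 3713) = 1/(92462 - 3713) = 1/88749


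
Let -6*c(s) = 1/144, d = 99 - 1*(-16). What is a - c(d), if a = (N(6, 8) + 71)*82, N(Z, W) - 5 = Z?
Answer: 5809537/864 ≈ 6724.0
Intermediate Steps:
N(Z, W) = 5 + Z
d = 115 (d = 99 + 16 = 115)
c(s) = -1/864 (c(s) = -⅙/144 = -⅙*1/144 = -1/864)
a = 6724 (a = ((5 + 6) + 71)*82 = (11 + 71)*82 = 82*82 = 6724)
a - c(d) = 6724 - 1*(-1/864) = 6724 + 1/864 = 5809537/864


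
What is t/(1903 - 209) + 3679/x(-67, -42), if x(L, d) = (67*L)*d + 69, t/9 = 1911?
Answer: 464297717/45642894 ≈ 10.172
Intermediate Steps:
t = 17199 (t = 9*1911 = 17199)
x(L, d) = 69 + 67*L*d (x(L, d) = 67*L*d + 69 = 69 + 67*L*d)
t/(1903 - 209) + 3679/x(-67, -42) = 17199/(1903 - 209) + 3679/(69 + 67*(-67)*(-42)) = 17199/1694 + 3679/(69 + 188538) = 17199*(1/1694) + 3679/188607 = 2457/242 + 3679*(1/188607) = 2457/242 + 3679/188607 = 464297717/45642894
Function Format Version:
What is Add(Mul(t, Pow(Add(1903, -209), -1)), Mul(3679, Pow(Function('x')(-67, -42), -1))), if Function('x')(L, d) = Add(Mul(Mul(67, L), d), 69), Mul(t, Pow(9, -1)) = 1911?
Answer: Rational(464297717, 45642894) ≈ 10.172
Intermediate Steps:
t = 17199 (t = Mul(9, 1911) = 17199)
Function('x')(L, d) = Add(69, Mul(67, L, d)) (Function('x')(L, d) = Add(Mul(67, L, d), 69) = Add(69, Mul(67, L, d)))
Add(Mul(t, Pow(Add(1903, -209), -1)), Mul(3679, Pow(Function('x')(-67, -42), -1))) = Add(Mul(17199, Pow(Add(1903, -209), -1)), Mul(3679, Pow(Add(69, Mul(67, -67, -42)), -1))) = Add(Mul(17199, Pow(1694, -1)), Mul(3679, Pow(Add(69, 188538), -1))) = Add(Mul(17199, Rational(1, 1694)), Mul(3679, Pow(188607, -1))) = Add(Rational(2457, 242), Mul(3679, Rational(1, 188607))) = Add(Rational(2457, 242), Rational(3679, 188607)) = Rational(464297717, 45642894)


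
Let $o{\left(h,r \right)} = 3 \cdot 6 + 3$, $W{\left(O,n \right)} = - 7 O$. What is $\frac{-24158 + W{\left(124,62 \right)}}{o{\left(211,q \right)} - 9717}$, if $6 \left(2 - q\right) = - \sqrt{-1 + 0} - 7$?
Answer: $\frac{4171}{1616} \approx 2.5811$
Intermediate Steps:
$q = \frac{19}{6} + \frac{i}{6}$ ($q = 2 - \frac{- \sqrt{-1 + 0} - 7}{6} = 2 - \frac{- \sqrt{-1} - 7}{6} = 2 - \frac{- i - 7}{6} = 2 - \frac{-7 - i}{6} = 2 + \left(\frac{7}{6} + \frac{i}{6}\right) = \frac{19}{6} + \frac{i}{6} \approx 3.1667 + 0.16667 i$)
$o{\left(h,r \right)} = 21$ ($o{\left(h,r \right)} = 18 + 3 = 21$)
$\frac{-24158 + W{\left(124,62 \right)}}{o{\left(211,q \right)} - 9717} = \frac{-24158 - 868}{21 - 9717} = \frac{-24158 - 868}{21 + \left(-20718 + 11001\right)} = - \frac{25026}{21 - 9717} = - \frac{25026}{-9696} = \left(-25026\right) \left(- \frac{1}{9696}\right) = \frac{4171}{1616}$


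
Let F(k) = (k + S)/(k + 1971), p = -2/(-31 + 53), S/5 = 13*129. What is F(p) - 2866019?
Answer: -31067599843/10840 ≈ -2.8660e+6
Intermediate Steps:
S = 8385 (S = 5*(13*129) = 5*1677 = 8385)
p = -1/11 (p = -2/22 = (1/22)*(-2) = -1/11 ≈ -0.090909)
F(k) = (8385 + k)/(1971 + k) (F(k) = (k + 8385)/(k + 1971) = (8385 + k)/(1971 + k))
F(p) - 2866019 = (8385 - 1/11)/(1971 - 1/11) - 2866019 = (92234/11)/(21680/11) - 2866019 = (11/21680)*(92234/11) - 2866019 = 46117/10840 - 2866019 = -31067599843/10840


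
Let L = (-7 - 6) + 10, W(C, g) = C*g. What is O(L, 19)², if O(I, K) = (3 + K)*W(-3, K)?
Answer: 1572516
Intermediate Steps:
L = -3 (L = -13 + 10 = -3)
O(I, K) = -3*K*(3 + K) (O(I, K) = (3 + K)*(-3*K) = -3*K*(3 + K))
O(L, 19)² = (-3*19*(3 + 19))² = (-3*19*22)² = (-1254)² = 1572516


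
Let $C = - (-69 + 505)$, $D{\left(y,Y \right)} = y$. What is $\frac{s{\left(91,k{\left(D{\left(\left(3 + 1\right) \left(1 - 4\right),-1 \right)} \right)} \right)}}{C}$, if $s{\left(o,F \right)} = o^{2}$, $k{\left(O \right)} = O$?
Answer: $- \frac{8281}{436} \approx -18.993$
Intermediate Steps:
$C = -436$ ($C = \left(-1\right) 436 = -436$)
$\frac{s{\left(91,k{\left(D{\left(\left(3 + 1\right) \left(1 - 4\right),-1 \right)} \right)} \right)}}{C} = \frac{91^{2}}{-436} = 8281 \left(- \frac{1}{436}\right) = - \frac{8281}{436}$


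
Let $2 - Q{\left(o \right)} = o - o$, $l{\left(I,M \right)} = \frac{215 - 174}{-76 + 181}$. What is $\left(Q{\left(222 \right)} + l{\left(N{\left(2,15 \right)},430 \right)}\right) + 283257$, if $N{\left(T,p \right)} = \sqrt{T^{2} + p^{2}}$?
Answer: $\frac{29742236}{105} \approx 2.8326 \cdot 10^{5}$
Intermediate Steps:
$l{\left(I,M \right)} = \frac{41}{105}$
$Q{\left(o \right)} = 2$ ($Q{\left(o \right)} = 2 - \left(o - o\right) = 2 - 0 = 2 + 0 = 2$)
$\left(Q{\left(222 \right)} + l{\left(N{\left(2,15 \right)},430 \right)}\right) + 283257 = \left(2 + \frac{41}{105}\right) + 283257 = \frac{251}{105} + 283257 = \frac{29742236}{105}$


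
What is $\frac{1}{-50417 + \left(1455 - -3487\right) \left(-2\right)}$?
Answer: $- \frac{1}{60301} \approx -1.6583 \cdot 10^{-5}$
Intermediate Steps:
$\frac{1}{-50417 + \left(1455 - -3487\right) \left(-2\right)} = \frac{1}{-50417 + \left(1455 + 3487\right) \left(-2\right)} = \frac{1}{-50417 + 4942 \left(-2\right)} = \frac{1}{-50417 - 9884} = \frac{1}{-60301} = - \frac{1}{60301}$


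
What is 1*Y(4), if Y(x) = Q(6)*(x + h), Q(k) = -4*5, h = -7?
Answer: 60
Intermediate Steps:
Q(k) = -20
Y(x) = 140 - 20*x (Y(x) = -20*(x - 7) = -20*(-7 + x) = 140 - 20*x)
1*Y(4) = 1*(140 - 20*4) = 1*(140 - 80) = 1*60 = 60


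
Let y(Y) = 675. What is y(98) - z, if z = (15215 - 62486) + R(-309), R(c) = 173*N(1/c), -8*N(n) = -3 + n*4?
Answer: 118361449/2472 ≈ 47881.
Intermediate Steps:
N(n) = 3/8 - n/2 (N(n) = -(-3 + n*4)/8 = -(-3 + 4*n)/8 = 3/8 - n/2)
R(c) = 519/8 - 173/(2*c) (R(c) = 173*(3/8 - 1/(2*c)) = 519/8 - 173/(2*c))
z = -116692849/2472 (z = (15215 - 62486) + (173/8)*(-4 + 3*(-309))/(-309) = -47271 + (173/8)*(-1/309)*(-4 - 927) = -47271 + (173/8)*(-1/309)*(-931) = -47271 + 161063/2472 = -116692849/2472 ≈ -47206.)
y(98) - z = 675 - 1*(-116692849/2472) = 675 + 116692849/2472 = 118361449/2472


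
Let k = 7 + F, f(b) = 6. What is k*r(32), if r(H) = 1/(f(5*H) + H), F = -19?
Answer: -6/19 ≈ -0.31579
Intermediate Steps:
r(H) = 1/(6 + H)
k = -12 (k = 7 - 19 = -12)
k*r(32) = -12/(6 + 32) = -12/38 = -12*1/38 = -6/19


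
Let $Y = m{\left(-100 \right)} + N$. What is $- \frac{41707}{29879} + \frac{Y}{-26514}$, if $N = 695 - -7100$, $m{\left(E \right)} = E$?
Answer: $- \frac{49471789}{29341178} \approx -1.6861$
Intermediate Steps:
$N = 7795$ ($N = 695 + 7100 = 7795$)
$Y = 7695$ ($Y = -100 + 7795 = 7695$)
$- \frac{41707}{29879} + \frac{Y}{-26514} = - \frac{41707}{29879} + \frac{7695}{-26514} = \left(-41707\right) \frac{1}{29879} + 7695 \left(- \frac{1}{26514}\right) = - \frac{41707}{29879} - \frac{285}{982} = - \frac{49471789}{29341178}$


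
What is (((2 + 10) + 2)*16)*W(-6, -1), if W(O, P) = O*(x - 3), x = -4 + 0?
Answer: 9408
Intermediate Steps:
x = -4
W(O, P) = -7*O (W(O, P) = O*(-4 - 3) = O*(-7) = -7*O)
(((2 + 10) + 2)*16)*W(-6, -1) = (((2 + 10) + 2)*16)*(-7*(-6)) = ((12 + 2)*16)*42 = (14*16)*42 = 224*42 = 9408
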